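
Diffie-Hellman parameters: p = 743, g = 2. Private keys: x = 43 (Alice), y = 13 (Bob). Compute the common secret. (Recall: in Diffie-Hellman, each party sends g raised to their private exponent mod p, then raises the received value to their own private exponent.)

Alice sends A = g^x mod p = 2^43 mod 743.
2^1 ≡ 2 (mod 743)
2^2 = (2^1)^2 ≡ 2^2 = 4 ≡ 4 (mod 743)
2^4 = (2^2)^2 ≡ 4^2 = 16 ≡ 16 (mod 743)
2^8 = (2^4)^2 ≡ 16^2 = 256 ≡ 256 (mod 743)
2^16 = (2^8)^2 ≡ 256^2 = 65536 ≡ 152 (mod 743)
2^32 = (2^16)^2 ≡ 152^2 = 23104 ≡ 71 (mod 743)
2^43 = 2^32 · 2^8 · 2^2 · 2^1 ≡ 71 · 256 · 4 · 2 ≡ 523 (mod 743).
So A = 523. Bob then computes K = A^y mod p = 523^13 mod 743.
523^1 ≡ 523 (mod 743)
523^2 = (523^1)^2 ≡ 523^2 = 273529 ≡ 105 (mod 743)
523^4 = (523^2)^2 ≡ 105^2 = 11025 ≡ 623 (mod 743)
523^8 = (523^4)^2 ≡ 623^2 = 388129 ≡ 283 (mod 743)
523^13 = 523^8 · 523^4 · 523^1 ≡ 283 · 623 · 523 ≡ 335 (mod 743).

335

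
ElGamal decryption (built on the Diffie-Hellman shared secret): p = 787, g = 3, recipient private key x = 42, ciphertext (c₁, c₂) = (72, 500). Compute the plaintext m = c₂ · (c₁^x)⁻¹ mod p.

Shared mask s = c₁^x mod p = 72^42 mod 787.
72^1 ≡ 72 (mod 787)
72^2 = (72^1)^2 ≡ 72^2 = 5184 ≡ 462 (mod 787)
72^4 = (72^2)^2 ≡ 462^2 = 213444 ≡ 167 (mod 787)
72^8 = (72^4)^2 ≡ 167^2 = 27889 ≡ 344 (mod 787)
72^16 = (72^8)^2 ≡ 344^2 = 118336 ≡ 286 (mod 787)
72^32 = (72^16)^2 ≡ 286^2 = 81796 ≡ 735 (mod 787)
72^42 = 72^32 · 72^8 · 72^2 ≡ 735 · 344 · 462 ≡ 31 (mod 787).
So s = 31; s⁻¹ ≡ 457 (mod 787).
m = c₂ · s⁻¹ mod 787 = 500 · 457 mod 787 = 270.

270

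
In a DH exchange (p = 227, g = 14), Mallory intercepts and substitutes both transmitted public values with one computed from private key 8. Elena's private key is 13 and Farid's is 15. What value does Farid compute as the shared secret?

Farid receives Mallory's public value M = 14^8 mod 227 instead of the honest one.
14^1 ≡ 14 (mod 227)
14^2 = (14^1)^2 ≡ 14^2 = 196 ≡ 196 (mod 227)
14^4 = (14^2)^2 ≡ 196^2 = 38416 ≡ 53 (mod 227)
14^8 = (14^4)^2 ≡ 53^2 = 2809 ≡ 85 (mod 227)
So M = 85. Farid computes K = M^15 mod 227.
85^1 ≡ 85 (mod 227)
85^2 = (85^1)^2 ≡ 85^2 = 7225 ≡ 188 (mod 227)
85^4 = (85^2)^2 ≡ 188^2 = 35344 ≡ 159 (mod 227)
85^8 = (85^4)^2 ≡ 159^2 = 25281 ≡ 84 (mod 227)
85^15 = 85^8 · 85^4 · 85^2 · 85^1 ≡ 84 · 159 · 188 · 85 ≡ 75 (mod 227).

75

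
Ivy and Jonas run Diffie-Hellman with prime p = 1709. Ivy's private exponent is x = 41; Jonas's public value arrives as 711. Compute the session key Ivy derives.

Shared key K = 711^41 mod 1709.
711^1 ≡ 711 (mod 1709)
711^2 = (711^1)^2 ≡ 711^2 = 505521 ≡ 1366 (mod 1709)
711^4 = (711^2)^2 ≡ 1366^2 = 1865956 ≡ 1437 (mod 1709)
711^8 = (711^4)^2 ≡ 1437^2 = 2064969 ≡ 497 (mod 1709)
711^16 = (711^8)^2 ≡ 497^2 = 247009 ≡ 913 (mod 1709)
711^32 = (711^16)^2 ≡ 913^2 = 833569 ≡ 1286 (mod 1709)
711^41 = 711^32 · 711^8 · 711^1 ≡ 1286 · 497 · 711 ≡ 26 (mod 1709).

26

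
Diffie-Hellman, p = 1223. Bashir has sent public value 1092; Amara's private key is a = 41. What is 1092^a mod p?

713

Shared key K = 1092^41 mod 1223.
1092^1 ≡ 1092 (mod 1223)
1092^2 = (1092^1)^2 ≡ 1092^2 = 1192464 ≡ 39 (mod 1223)
1092^4 = (1092^2)^2 ≡ 39^2 = 1521 ≡ 298 (mod 1223)
1092^8 = (1092^4)^2 ≡ 298^2 = 88804 ≡ 748 (mod 1223)
1092^16 = (1092^8)^2 ≡ 748^2 = 559504 ≡ 593 (mod 1223)
1092^32 = (1092^16)^2 ≡ 593^2 = 351649 ≡ 648 (mod 1223)
1092^41 = 1092^32 · 1092^8 · 1092^1 ≡ 648 · 748 · 1092 ≡ 713 (mod 1223).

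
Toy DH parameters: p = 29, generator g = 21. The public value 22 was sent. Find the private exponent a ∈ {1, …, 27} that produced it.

18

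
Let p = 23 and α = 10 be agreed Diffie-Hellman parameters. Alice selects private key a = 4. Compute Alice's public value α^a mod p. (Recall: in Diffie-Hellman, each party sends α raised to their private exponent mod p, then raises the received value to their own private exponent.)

18

Public value = 10^4 mod 23.
10^1 ≡ 10 (mod 23)
10^2 = (10^1)^2 ≡ 10^2 = 100 ≡ 8 (mod 23)
10^4 = (10^2)^2 ≡ 8^2 = 64 ≡ 18 (mod 23)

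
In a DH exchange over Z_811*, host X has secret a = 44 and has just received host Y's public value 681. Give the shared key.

Shared key K = 681^44 mod 811.
681^1 ≡ 681 (mod 811)
681^2 = (681^1)^2 ≡ 681^2 = 463761 ≡ 680 (mod 811)
681^4 = (681^2)^2 ≡ 680^2 = 462400 ≡ 130 (mod 811)
681^8 = (681^4)^2 ≡ 130^2 = 16900 ≡ 680 (mod 811)
681^16 = (681^8)^2 ≡ 680^2 = 462400 ≡ 130 (mod 811)
681^32 = (681^16)^2 ≡ 130^2 = 16900 ≡ 680 (mod 811)
681^44 = 681^32 · 681^8 · 681^4 ≡ 680 · 680 · 130 ≡ 680 (mod 811).

680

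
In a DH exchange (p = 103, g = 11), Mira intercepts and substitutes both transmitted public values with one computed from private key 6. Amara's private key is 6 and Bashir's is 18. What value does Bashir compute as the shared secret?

64

Bashir receives Mira's public value M = 11^6 mod 103 instead of the honest one.
11^1 ≡ 11 (mod 103)
11^2 = (11^1)^2 ≡ 11^2 = 121 ≡ 18 (mod 103)
11^4 = (11^2)^2 ≡ 18^2 = 324 ≡ 15 (mod 103)
11^6 = 11^4 · 11^2 ≡ 15 · 18 ≡ 64 (mod 103).
So M = 64. Bashir computes K = M^18 mod 103.
64^1 ≡ 64 (mod 103)
64^2 = (64^1)^2 ≡ 64^2 = 4096 ≡ 79 (mod 103)
64^4 = (64^2)^2 ≡ 79^2 = 6241 ≡ 61 (mod 103)
64^8 = (64^4)^2 ≡ 61^2 = 3721 ≡ 13 (mod 103)
64^16 = (64^8)^2 ≡ 13^2 = 169 ≡ 66 (mod 103)
64^18 = 64^16 · 64^2 ≡ 66 · 79 ≡ 64 (mod 103).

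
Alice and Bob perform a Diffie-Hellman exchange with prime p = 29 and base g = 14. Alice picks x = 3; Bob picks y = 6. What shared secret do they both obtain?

9

Bob sends B = g^y mod p = 14^6 mod 29.
14^1 ≡ 14 (mod 29)
14^2 = (14^1)^2 ≡ 14^2 = 196 ≡ 22 (mod 29)
14^4 = (14^2)^2 ≡ 22^2 = 484 ≡ 20 (mod 29)
14^6 = 14^4 · 14^2 ≡ 20 · 22 ≡ 5 (mod 29).
So B = 5. Alice then computes K = B^x mod p = 5^3 mod 29.
5^1 ≡ 5 (mod 29)
5^2 = (5^1)^2 ≡ 5^2 = 25 ≡ 25 (mod 29)
5^3 = 5^2 · 5^1 ≡ 25 · 5 ≡ 9 (mod 29).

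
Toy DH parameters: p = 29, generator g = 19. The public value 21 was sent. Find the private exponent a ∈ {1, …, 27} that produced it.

Try successive powers of 19 modulo 29:
19^1 ≡ 19
19^2 ≡ 13
19^3 ≡ 15
19^4 ≡ 24
19^5 ≡ 21
Found: a = 5.

5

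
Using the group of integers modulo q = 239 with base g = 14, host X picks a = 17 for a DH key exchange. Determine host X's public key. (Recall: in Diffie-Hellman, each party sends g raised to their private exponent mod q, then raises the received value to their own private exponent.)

141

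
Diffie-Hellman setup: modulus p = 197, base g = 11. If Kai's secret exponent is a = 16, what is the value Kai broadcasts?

Public value = 11^{16} \pmod{197}.
11^1 ≡ 11 (mod 197)
11^2 = (11^1)^2 ≡ 11^2 = 121 ≡ 121 (mod 197)
11^4 = (11^2)^2 ≡ 121^2 = 14641 ≡ 63 (mod 197)
11^8 = (11^4)^2 ≡ 63^2 = 3969 ≡ 29 (mod 197)
11^16 = (11^8)^2 ≡ 29^2 = 841 ≡ 53 (mod 197)

53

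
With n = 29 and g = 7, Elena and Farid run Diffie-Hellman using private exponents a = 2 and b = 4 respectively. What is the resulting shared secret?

Farid sends B = g^b mod n = 7^4 mod 29.
7^1 ≡ 7 (mod 29)
7^2 = (7^1)^2 ≡ 7^2 = 49 ≡ 20 (mod 29)
7^4 = (7^2)^2 ≡ 20^2 = 400 ≡ 23 (mod 29)
So B = 23. Elena then computes K = B^a mod n = 23^2 mod 29.
23^1 ≡ 23 (mod 29)
23^2 = (23^1)^2 ≡ 23^2 = 529 ≡ 7 (mod 29)

7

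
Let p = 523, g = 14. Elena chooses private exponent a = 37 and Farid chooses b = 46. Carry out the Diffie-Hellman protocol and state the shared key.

Farid sends B = g^b mod p = 14^46 mod 523.
14^1 ≡ 14 (mod 523)
14^2 = (14^1)^2 ≡ 14^2 = 196 ≡ 196 (mod 523)
14^4 = (14^2)^2 ≡ 196^2 = 38416 ≡ 237 (mod 523)
14^8 = (14^4)^2 ≡ 237^2 = 56169 ≡ 208 (mod 523)
14^16 = (14^8)^2 ≡ 208^2 = 43264 ≡ 378 (mod 523)
14^32 = (14^16)^2 ≡ 378^2 = 142884 ≡ 105 (mod 523)
14^46 = 14^32 · 14^8 · 14^4 · 14^2 ≡ 105 · 208 · 237 · 196 ≡ 464 (mod 523).
So B = 464. Elena then computes K = B^a mod p = 464^37 mod 523.
464^1 ≡ 464 (mod 523)
464^2 = (464^1)^2 ≡ 464^2 = 215296 ≡ 343 (mod 523)
464^4 = (464^2)^2 ≡ 343^2 = 117649 ≡ 497 (mod 523)
464^8 = (464^4)^2 ≡ 497^2 = 247009 ≡ 153 (mod 523)
464^16 = (464^8)^2 ≡ 153^2 = 23409 ≡ 397 (mod 523)
464^32 = (464^16)^2 ≡ 397^2 = 157609 ≡ 186 (mod 523)
464^37 = 464^32 · 464^4 · 464^1 ≡ 186 · 497 · 464 ≡ 289 (mod 523).

289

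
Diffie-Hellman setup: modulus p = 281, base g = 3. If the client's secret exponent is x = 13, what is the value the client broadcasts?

Public value = 3^13 mod 281.
3^1 ≡ 3 (mod 281)
3^2 = (3^1)^2 ≡ 3^2 = 9 ≡ 9 (mod 281)
3^4 = (3^2)^2 ≡ 9^2 = 81 ≡ 81 (mod 281)
3^8 = (3^4)^2 ≡ 81^2 = 6561 ≡ 98 (mod 281)
3^13 = 3^8 · 3^4 · 3^1 ≡ 98 · 81 · 3 ≡ 210 (mod 281).

210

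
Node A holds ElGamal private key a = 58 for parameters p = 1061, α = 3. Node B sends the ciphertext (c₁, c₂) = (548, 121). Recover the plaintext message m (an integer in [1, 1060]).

335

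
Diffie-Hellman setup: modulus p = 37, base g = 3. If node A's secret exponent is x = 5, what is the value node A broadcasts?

21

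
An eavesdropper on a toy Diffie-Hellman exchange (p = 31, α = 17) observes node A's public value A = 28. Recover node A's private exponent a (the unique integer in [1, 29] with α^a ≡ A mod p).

Try successive powers of 17 modulo 31:
17^1 ≡ 17
17^2 ≡ 10
17^3 ≡ 15
17^4 ≡ 7
17^5 ≡ 26
17^6 ≡ 8
17^7 ≡ 12
17^8 ≡ 18
17^9 ≡ 27
17^10 ≡ 25
17^11 ≡ 22
17^12 ≡ 2
17^13 ≡ 3
17^14 ≡ 20
17^15 ≡ 30
17^16 ≡ 14
17^17 ≡ 21
17^18 ≡ 16
17^19 ≡ 24
17^20 ≡ 5
17^21 ≡ 23
17^22 ≡ 19
17^23 ≡ 13
17^24 ≡ 4
17^25 ≡ 6
17^26 ≡ 9
17^27 ≡ 29
17^28 ≡ 28
Found: a = 28.

28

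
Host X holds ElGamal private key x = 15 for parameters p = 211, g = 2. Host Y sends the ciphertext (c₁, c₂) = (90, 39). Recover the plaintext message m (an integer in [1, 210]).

59

Shared mask s = c₁^x mod p = 90^15 mod 211.
90^1 ≡ 90 (mod 211)
90^2 = (90^1)^2 ≡ 90^2 = 8100 ≡ 82 (mod 211)
90^4 = (90^2)^2 ≡ 82^2 = 6724 ≡ 183 (mod 211)
90^8 = (90^4)^2 ≡ 183^2 = 33489 ≡ 151 (mod 211)
90^15 = 90^8 · 90^4 · 90^2 · 90^1 ≡ 151 · 183 · 82 · 90 ≡ 40 (mod 211).
So s = 40; s⁻¹ ≡ 153 (mod 211).
m = c₂ · s⁻¹ mod 211 = 39 · 153 mod 211 = 59.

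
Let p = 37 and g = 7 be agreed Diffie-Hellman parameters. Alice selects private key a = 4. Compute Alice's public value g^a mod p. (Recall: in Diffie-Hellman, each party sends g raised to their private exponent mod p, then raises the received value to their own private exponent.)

33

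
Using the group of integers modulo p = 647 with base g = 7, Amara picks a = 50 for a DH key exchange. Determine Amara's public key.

Public value = 7^50 (mod 647).
7^1 ≡ 7 (mod 647)
7^2 = (7^1)^2 ≡ 7^2 = 49 ≡ 49 (mod 647)
7^4 = (7^2)^2 ≡ 49^2 = 2401 ≡ 460 (mod 647)
7^8 = (7^4)^2 ≡ 460^2 = 211600 ≡ 31 (mod 647)
7^16 = (7^8)^2 ≡ 31^2 = 961 ≡ 314 (mod 647)
7^32 = (7^16)^2 ≡ 314^2 = 98596 ≡ 252 (mod 647)
7^50 = 7^32 · 7^16 · 7^2 ≡ 252 · 314 · 49 ≡ 448 (mod 647).

448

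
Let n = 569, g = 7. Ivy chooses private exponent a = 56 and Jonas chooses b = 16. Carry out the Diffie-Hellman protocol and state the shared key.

Ivy sends A = g^a mod n = 7^56 mod 569.
7^1 ≡ 7 (mod 569)
7^2 = (7^1)^2 ≡ 7^2 = 49 ≡ 49 (mod 569)
7^4 = (7^2)^2 ≡ 49^2 = 2401 ≡ 125 (mod 569)
7^8 = (7^4)^2 ≡ 125^2 = 15625 ≡ 262 (mod 569)
7^16 = (7^8)^2 ≡ 262^2 = 68644 ≡ 364 (mod 569)
7^32 = (7^16)^2 ≡ 364^2 = 132496 ≡ 488 (mod 569)
7^56 = 7^32 · 7^16 · 7^8 ≡ 488 · 364 · 262 ≡ 505 (mod 569).
So A = 505. Jonas then computes K = A^b mod n = 505^16 mod 569.
505^1 ≡ 505 (mod 569)
505^2 = (505^1)^2 ≡ 505^2 = 255025 ≡ 113 (mod 569)
505^4 = (505^2)^2 ≡ 113^2 = 12769 ≡ 251 (mod 569)
505^8 = (505^4)^2 ≡ 251^2 = 63001 ≡ 411 (mod 569)
505^16 = (505^8)^2 ≡ 411^2 = 168921 ≡ 497 (mod 569)

497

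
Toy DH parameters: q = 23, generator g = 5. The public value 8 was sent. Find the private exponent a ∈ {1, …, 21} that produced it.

Try successive powers of 5 modulo 23:
5^1 ≡ 5
5^2 ≡ 2
5^3 ≡ 10
5^4 ≡ 4
5^5 ≡ 20
5^6 ≡ 8
Found: a = 6.

6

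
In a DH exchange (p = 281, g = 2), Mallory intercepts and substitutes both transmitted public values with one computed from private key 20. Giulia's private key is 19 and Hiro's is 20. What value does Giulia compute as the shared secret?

Giulia receives Mallory's public value M = 2^20 mod 281 instead of the honest one.
2^1 ≡ 2 (mod 281)
2^2 = (2^1)^2 ≡ 2^2 = 4 ≡ 4 (mod 281)
2^4 = (2^2)^2 ≡ 4^2 = 16 ≡ 16 (mod 281)
2^8 = (2^4)^2 ≡ 16^2 = 256 ≡ 256 (mod 281)
2^16 = (2^8)^2 ≡ 256^2 = 65536 ≡ 63 (mod 281)
2^20 = 2^16 · 2^4 ≡ 63 · 16 ≡ 165 (mod 281).
So M = 165. Giulia computes K = M^19 mod 281.
165^1 ≡ 165 (mod 281)
165^2 = (165^1)^2 ≡ 165^2 = 27225 ≡ 249 (mod 281)
165^4 = (165^2)^2 ≡ 249^2 = 62001 ≡ 181 (mod 281)
165^8 = (165^4)^2 ≡ 181^2 = 32761 ≡ 165 (mod 281)
165^16 = (165^8)^2 ≡ 165^2 = 27225 ≡ 249 (mod 281)
165^19 = 165^16 · 165^2 · 165^1 ≡ 249 · 249 · 165 ≡ 79 (mod 281).

79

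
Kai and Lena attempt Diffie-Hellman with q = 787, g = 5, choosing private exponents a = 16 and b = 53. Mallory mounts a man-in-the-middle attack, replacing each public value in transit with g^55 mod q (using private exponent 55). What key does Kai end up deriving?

264

Kai receives Mallory's public value M = 5^55 mod 787 instead of the honest one.
5^1 ≡ 5 (mod 787)
5^2 = (5^1)^2 ≡ 5^2 = 25 ≡ 25 (mod 787)
5^4 = (5^2)^2 ≡ 25^2 = 625 ≡ 625 (mod 787)
5^8 = (5^4)^2 ≡ 625^2 = 390625 ≡ 273 (mod 787)
5^16 = (5^8)^2 ≡ 273^2 = 74529 ≡ 551 (mod 787)
5^32 = (5^16)^2 ≡ 551^2 = 303601 ≡ 606 (mod 787)
5^55 = 5^32 · 5^16 · 5^4 · 5^2 · 5^1 ≡ 606 · 551 · 625 · 25 · 5 ≡ 570 (mod 787).
So M = 570. Kai computes K = M^16 mod 787.
570^1 ≡ 570 (mod 787)
570^2 = (570^1)^2 ≡ 570^2 = 324900 ≡ 656 (mod 787)
570^4 = (570^2)^2 ≡ 656^2 = 430336 ≡ 634 (mod 787)
570^8 = (570^4)^2 ≡ 634^2 = 401956 ≡ 586 (mod 787)
570^16 = (570^8)^2 ≡ 586^2 = 343396 ≡ 264 (mod 787)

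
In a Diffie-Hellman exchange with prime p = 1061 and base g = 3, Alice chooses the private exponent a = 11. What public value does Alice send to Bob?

1021

Public value = 3^11 mod 1061.
3^1 ≡ 3 (mod 1061)
3^2 = (3^1)^2 ≡ 3^2 = 9 ≡ 9 (mod 1061)
3^4 = (3^2)^2 ≡ 9^2 = 81 ≡ 81 (mod 1061)
3^8 = (3^4)^2 ≡ 81^2 = 6561 ≡ 195 (mod 1061)
3^11 = 3^8 · 3^2 · 3^1 ≡ 195 · 9 · 3 ≡ 1021 (mod 1061).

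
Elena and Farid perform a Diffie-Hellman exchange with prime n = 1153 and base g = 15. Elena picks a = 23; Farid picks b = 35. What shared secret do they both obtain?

490

Farid sends B = g^b mod n = 15^35 mod 1153.
15^1 ≡ 15 (mod 1153)
15^2 = (15^1)^2 ≡ 15^2 = 225 ≡ 225 (mod 1153)
15^4 = (15^2)^2 ≡ 225^2 = 50625 ≡ 1046 (mod 1153)
15^8 = (15^4)^2 ≡ 1046^2 = 1094116 ≡ 1072 (mod 1153)
15^16 = (15^8)^2 ≡ 1072^2 = 1149184 ≡ 796 (mod 1153)
15^32 = (15^16)^2 ≡ 796^2 = 633616 ≡ 619 (mod 1153)
15^35 = 15^32 · 15^2 · 15^1 ≡ 619 · 225 · 15 ≡ 1042 (mod 1153).
So B = 1042. Elena then computes K = B^a mod n = 1042^23 mod 1153.
1042^1 ≡ 1042 (mod 1153)
1042^2 = (1042^1)^2 ≡ 1042^2 = 1085764 ≡ 791 (mod 1153)
1042^4 = (1042^2)^2 ≡ 791^2 = 625681 ≡ 755 (mod 1153)
1042^8 = (1042^4)^2 ≡ 755^2 = 570025 ≡ 443 (mod 1153)
1042^16 = (1042^8)^2 ≡ 443^2 = 196249 ≡ 239 (mod 1153)
1042^23 = 1042^16 · 1042^4 · 1042^2 · 1042^1 ≡ 239 · 755 · 791 · 1042 ≡ 490 (mod 1153).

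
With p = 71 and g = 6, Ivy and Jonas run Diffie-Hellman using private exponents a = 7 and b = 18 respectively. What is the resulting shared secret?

57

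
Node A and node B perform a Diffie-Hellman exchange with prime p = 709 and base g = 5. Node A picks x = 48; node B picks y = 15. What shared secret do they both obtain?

Node A sends A = g^x mod p = 5^48 mod 709.
5^1 ≡ 5 (mod 709)
5^2 = (5^1)^2 ≡ 5^2 = 25 ≡ 25 (mod 709)
5^4 = (5^2)^2 ≡ 25^2 = 625 ≡ 625 (mod 709)
5^8 = (5^4)^2 ≡ 625^2 = 390625 ≡ 675 (mod 709)
5^16 = (5^8)^2 ≡ 675^2 = 455625 ≡ 447 (mod 709)
5^32 = (5^16)^2 ≡ 447^2 = 199809 ≡ 580 (mod 709)
5^48 = 5^32 · 5^16 ≡ 580 · 447 ≡ 475 (mod 709).
So A = 475. Node B then computes K = A^y mod p = 475^15 mod 709.
475^1 ≡ 475 (mod 709)
475^2 = (475^1)^2 ≡ 475^2 = 225625 ≡ 163 (mod 709)
475^4 = (475^2)^2 ≡ 163^2 = 26569 ≡ 336 (mod 709)
475^8 = (475^4)^2 ≡ 336^2 = 112896 ≡ 165 (mod 709)
475^15 = 475^8 · 475^4 · 475^2 · 475^1 ≡ 165 · 336 · 163 · 475 ≡ 20 (mod 709).

20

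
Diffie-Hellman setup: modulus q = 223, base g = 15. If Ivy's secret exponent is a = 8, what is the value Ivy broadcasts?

16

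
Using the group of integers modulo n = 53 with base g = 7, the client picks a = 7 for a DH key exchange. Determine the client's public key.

29

Public value = 7^7 mod 53.
7^1 ≡ 7 (mod 53)
7^2 = (7^1)^2 ≡ 7^2 = 49 ≡ 49 (mod 53)
7^4 = (7^2)^2 ≡ 49^2 = 2401 ≡ 16 (mod 53)
7^7 = 7^4 · 7^2 · 7^1 ≡ 16 · 49 · 7 ≡ 29 (mod 53).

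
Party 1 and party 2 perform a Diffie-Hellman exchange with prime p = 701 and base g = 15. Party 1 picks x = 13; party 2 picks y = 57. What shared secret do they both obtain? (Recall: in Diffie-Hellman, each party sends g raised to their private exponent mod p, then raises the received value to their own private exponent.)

Party 1 sends A = g^x mod p = 15^13 mod 701.
15^1 ≡ 15 (mod 701)
15^2 = (15^1)^2 ≡ 15^2 = 225 ≡ 225 (mod 701)
15^4 = (15^2)^2 ≡ 225^2 = 50625 ≡ 153 (mod 701)
15^8 = (15^4)^2 ≡ 153^2 = 23409 ≡ 276 (mod 701)
15^13 = 15^8 · 15^4 · 15^1 ≡ 276 · 153 · 15 ≡ 417 (mod 701).
So A = 417. Party 2 then computes K = A^y mod p = 417^57 mod 701.
417^1 ≡ 417 (mod 701)
417^2 = (417^1)^2 ≡ 417^2 = 173889 ≡ 41 (mod 701)
417^4 = (417^2)^2 ≡ 41^2 = 1681 ≡ 279 (mod 701)
417^8 = (417^4)^2 ≡ 279^2 = 77841 ≡ 30 (mod 701)
417^16 = (417^8)^2 ≡ 30^2 = 900 ≡ 199 (mod 701)
417^32 = (417^16)^2 ≡ 199^2 = 39601 ≡ 345 (mod 701)
417^57 = 417^32 · 417^16 · 417^8 · 417^1 ≡ 345 · 199 · 30 · 417 ≡ 438 (mod 701).

438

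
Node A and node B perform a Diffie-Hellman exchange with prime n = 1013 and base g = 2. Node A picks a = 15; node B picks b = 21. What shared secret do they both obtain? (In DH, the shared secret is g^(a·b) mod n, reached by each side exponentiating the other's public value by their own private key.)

Node A sends A = g^a mod n = 2^15 mod 1013.
2^1 ≡ 2 (mod 1013)
2^2 = (2^1)^2 ≡ 2^2 = 4 ≡ 4 (mod 1013)
2^4 = (2^2)^2 ≡ 4^2 = 16 ≡ 16 (mod 1013)
2^8 = (2^4)^2 ≡ 16^2 = 256 ≡ 256 (mod 1013)
2^15 = 2^8 · 2^4 · 2^2 · 2^1 ≡ 256 · 16 · 4 · 2 ≡ 352 (mod 1013).
So A = 352. Node B then computes K = A^b mod n = 352^21 mod 1013.
352^1 ≡ 352 (mod 1013)
352^2 = (352^1)^2 ≡ 352^2 = 123904 ≡ 318 (mod 1013)
352^4 = (352^2)^2 ≡ 318^2 = 101124 ≡ 837 (mod 1013)
352^8 = (352^4)^2 ≡ 837^2 = 700569 ≡ 586 (mod 1013)
352^16 = (352^8)^2 ≡ 586^2 = 343396 ≡ 1002 (mod 1013)
352^21 = 352^16 · 352^4 · 352^1 ≡ 1002 · 837 · 352 ≡ 736 (mod 1013).

736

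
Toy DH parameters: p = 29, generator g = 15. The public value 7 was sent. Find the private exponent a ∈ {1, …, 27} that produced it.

16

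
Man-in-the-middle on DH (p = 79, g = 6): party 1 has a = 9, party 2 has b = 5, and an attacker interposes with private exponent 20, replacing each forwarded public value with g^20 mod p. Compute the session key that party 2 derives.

Party 2 receives an attacker's public value M = 6^20 mod 79 instead of the honest one.
6^1 ≡ 6 (mod 79)
6^2 = (6^1)^2 ≡ 6^2 = 36 ≡ 36 (mod 79)
6^4 = (6^2)^2 ≡ 36^2 = 1296 ≡ 32 (mod 79)
6^8 = (6^4)^2 ≡ 32^2 = 1024 ≡ 76 (mod 79)
6^16 = (6^8)^2 ≡ 76^2 = 5776 ≡ 9 (mod 79)
6^20 = 6^16 · 6^4 ≡ 9 · 32 ≡ 51 (mod 79).
So M = 51. Party 2 computes K = M^5 mod 79.
51^1 ≡ 51 (mod 79)
51^2 = (51^1)^2 ≡ 51^2 = 2601 ≡ 73 (mod 79)
51^4 = (51^2)^2 ≡ 73^2 = 5329 ≡ 36 (mod 79)
51^5 = 51^4 · 51^1 ≡ 36 · 51 ≡ 19 (mod 79).

19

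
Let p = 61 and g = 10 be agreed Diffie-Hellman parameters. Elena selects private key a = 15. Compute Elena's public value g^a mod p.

Public value = 10^15 mod 61.
10^1 ≡ 10 (mod 61)
10^2 = (10^1)^2 ≡ 10^2 = 100 ≡ 39 (mod 61)
10^4 = (10^2)^2 ≡ 39^2 = 1521 ≡ 57 (mod 61)
10^8 = (10^4)^2 ≡ 57^2 = 3249 ≡ 16 (mod 61)
10^15 = 10^8 · 10^4 · 10^2 · 10^1 ≡ 16 · 57 · 39 · 10 ≡ 50 (mod 61).

50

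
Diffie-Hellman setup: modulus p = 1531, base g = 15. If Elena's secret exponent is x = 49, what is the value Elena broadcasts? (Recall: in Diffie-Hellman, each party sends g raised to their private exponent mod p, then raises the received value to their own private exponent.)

Public value = 15^49 mod 1531.
15^1 ≡ 15 (mod 1531)
15^2 = (15^1)^2 ≡ 15^2 = 225 ≡ 225 (mod 1531)
15^4 = (15^2)^2 ≡ 225^2 = 50625 ≡ 102 (mod 1531)
15^8 = (15^4)^2 ≡ 102^2 = 10404 ≡ 1218 (mod 1531)
15^16 = (15^8)^2 ≡ 1218^2 = 1483524 ≡ 1516 (mod 1531)
15^32 = (15^16)^2 ≡ 1516^2 = 2298256 ≡ 225 (mod 1531)
15^49 = 15^32 · 15^16 · 15^1 ≡ 225 · 1516 · 15 ≡ 1429 (mod 1531).

1429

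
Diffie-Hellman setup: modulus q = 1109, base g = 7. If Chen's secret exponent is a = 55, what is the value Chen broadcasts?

894

Public value = 7^55 (mod 1109).
7^1 ≡ 7 (mod 1109)
7^2 = (7^1)^2 ≡ 7^2 = 49 ≡ 49 (mod 1109)
7^4 = (7^2)^2 ≡ 49^2 = 2401 ≡ 183 (mod 1109)
7^8 = (7^4)^2 ≡ 183^2 = 33489 ≡ 219 (mod 1109)
7^16 = (7^8)^2 ≡ 219^2 = 47961 ≡ 274 (mod 1109)
7^32 = (7^16)^2 ≡ 274^2 = 75076 ≡ 773 (mod 1109)
7^55 = 7^32 · 7^16 · 7^4 · 7^2 · 7^1 ≡ 773 · 274 · 183 · 49 · 7 ≡ 894 (mod 1109).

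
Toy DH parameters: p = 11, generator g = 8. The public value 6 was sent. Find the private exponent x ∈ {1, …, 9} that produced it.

3

Try successive powers of 8 modulo 11:
8^1 ≡ 8
8^2 ≡ 9
8^3 ≡ 6
Found: x = 3.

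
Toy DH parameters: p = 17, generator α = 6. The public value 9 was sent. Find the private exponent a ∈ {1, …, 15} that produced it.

14

Try successive powers of 6 modulo 17:
6^1 ≡ 6
6^2 ≡ 2
6^3 ≡ 12
6^4 ≡ 4
6^5 ≡ 7
6^6 ≡ 8
6^7 ≡ 14
6^8 ≡ 16
6^9 ≡ 11
6^10 ≡ 15
6^11 ≡ 5
6^12 ≡ 13
6^13 ≡ 10
6^14 ≡ 9
Found: a = 14.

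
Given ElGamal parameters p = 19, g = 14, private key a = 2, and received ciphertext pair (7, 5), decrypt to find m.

16

Shared mask s = c₁^a mod p = 7^2 mod 19.
7^1 ≡ 7 (mod 19)
7^2 = (7^1)^2 ≡ 7^2 = 49 ≡ 11 (mod 19)
So s = 11; s⁻¹ ≡ 7 (mod 19).
m = c₂ · s⁻¹ mod 19 = 5 · 7 mod 19 = 16.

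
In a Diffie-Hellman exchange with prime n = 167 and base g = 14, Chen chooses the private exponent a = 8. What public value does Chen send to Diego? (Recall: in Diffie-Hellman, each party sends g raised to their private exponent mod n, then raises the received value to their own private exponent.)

36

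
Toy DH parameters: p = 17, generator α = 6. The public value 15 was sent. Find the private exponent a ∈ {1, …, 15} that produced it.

Try successive powers of 6 modulo 17:
6^1 ≡ 6
6^2 ≡ 2
6^3 ≡ 12
6^4 ≡ 4
6^5 ≡ 7
6^6 ≡ 8
6^7 ≡ 14
6^8 ≡ 16
6^9 ≡ 11
6^10 ≡ 15
Found: a = 10.

10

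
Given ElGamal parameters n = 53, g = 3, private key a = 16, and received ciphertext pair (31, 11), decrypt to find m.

40

Shared mask s = c₁^a mod n = 31^16 mod 53.
31^1 ≡ 31 (mod 53)
31^2 = (31^1)^2 ≡ 31^2 = 961 ≡ 7 (mod 53)
31^4 = (31^2)^2 ≡ 7^2 = 49 ≡ 49 (mod 53)
31^8 = (31^4)^2 ≡ 49^2 = 2401 ≡ 16 (mod 53)
31^16 = (31^8)^2 ≡ 16^2 = 256 ≡ 44 (mod 53)
So s = 44; s⁻¹ ≡ 47 (mod 53).
m = c₂ · s⁻¹ mod 53 = 11 · 47 mod 53 = 40.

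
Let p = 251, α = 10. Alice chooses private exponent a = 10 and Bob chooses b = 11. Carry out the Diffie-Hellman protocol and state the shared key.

113

Alice sends A = α^a mod p = 10^10 mod 251.
10^1 ≡ 10 (mod 251)
10^2 = (10^1)^2 ≡ 10^2 = 100 ≡ 100 (mod 251)
10^4 = (10^2)^2 ≡ 100^2 = 10000 ≡ 211 (mod 251)
10^8 = (10^4)^2 ≡ 211^2 = 44521 ≡ 94 (mod 251)
10^10 = 10^8 · 10^2 ≡ 94 · 100 ≡ 113 (mod 251).
So A = 113. Bob then computes K = A^b mod p = 113^11 mod 251.
113^1 ≡ 113 (mod 251)
113^2 = (113^1)^2 ≡ 113^2 = 12769 ≡ 219 (mod 251)
113^4 = (113^2)^2 ≡ 219^2 = 47961 ≡ 20 (mod 251)
113^8 = (113^4)^2 ≡ 20^2 = 400 ≡ 149 (mod 251)
113^11 = 113^8 · 113^2 · 113^1 ≡ 149 · 219 · 113 ≡ 113 (mod 251).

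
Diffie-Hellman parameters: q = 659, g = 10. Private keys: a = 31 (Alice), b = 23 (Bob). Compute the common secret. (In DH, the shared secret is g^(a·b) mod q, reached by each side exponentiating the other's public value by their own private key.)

Alice sends A = g^a mod q = 10^31 mod 659.
10^1 ≡ 10 (mod 659)
10^2 = (10^1)^2 ≡ 10^2 = 100 ≡ 100 (mod 659)
10^4 = (10^2)^2 ≡ 100^2 = 10000 ≡ 115 (mod 659)
10^8 = (10^4)^2 ≡ 115^2 = 13225 ≡ 45 (mod 659)
10^16 = (10^8)^2 ≡ 45^2 = 2025 ≡ 48 (mod 659)
10^31 = 10^16 · 10^8 · 10^4 · 10^2 · 10^1 ≡ 48 · 45 · 115 · 100 · 10 ≡ 494 (mod 659).
So A = 494. Bob then computes K = A^b mod q = 494^23 mod 659.
494^1 ≡ 494 (mod 659)
494^2 = (494^1)^2 ≡ 494^2 = 244036 ≡ 206 (mod 659)
494^4 = (494^2)^2 ≡ 206^2 = 42436 ≡ 260 (mod 659)
494^8 = (494^4)^2 ≡ 260^2 = 67600 ≡ 382 (mod 659)
494^16 = (494^8)^2 ≡ 382^2 = 145924 ≡ 285 (mod 659)
494^23 = 494^16 · 494^4 · 494^2 · 494^1 ≡ 285 · 260 · 206 · 494 ≡ 119 (mod 659).

119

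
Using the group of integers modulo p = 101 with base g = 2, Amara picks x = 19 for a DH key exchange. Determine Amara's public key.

98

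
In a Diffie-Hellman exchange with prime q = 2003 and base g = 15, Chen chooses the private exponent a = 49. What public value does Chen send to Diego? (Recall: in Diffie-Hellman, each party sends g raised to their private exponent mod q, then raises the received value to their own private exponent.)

845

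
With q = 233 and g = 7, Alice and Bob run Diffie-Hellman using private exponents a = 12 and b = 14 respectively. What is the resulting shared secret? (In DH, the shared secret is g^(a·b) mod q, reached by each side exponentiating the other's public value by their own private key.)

102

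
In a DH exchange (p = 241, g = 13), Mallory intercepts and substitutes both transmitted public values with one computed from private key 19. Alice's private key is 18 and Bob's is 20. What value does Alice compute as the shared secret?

Alice receives Mallory's public value M = 13^19 mod 241 instead of the honest one.
13^1 ≡ 13 (mod 241)
13^2 = (13^1)^2 ≡ 13^2 = 169 ≡ 169 (mod 241)
13^4 = (13^2)^2 ≡ 169^2 = 28561 ≡ 123 (mod 241)
13^8 = (13^4)^2 ≡ 123^2 = 15129 ≡ 187 (mod 241)
13^16 = (13^8)^2 ≡ 187^2 = 34969 ≡ 24 (mod 241)
13^19 = 13^16 · 13^2 · 13^1 ≡ 24 · 169 · 13 ≡ 190 (mod 241).
So M = 190. Alice computes K = M^18 mod 241.
190^1 ≡ 190 (mod 241)
190^2 = (190^1)^2 ≡ 190^2 = 36100 ≡ 191 (mod 241)
190^4 = (190^2)^2 ≡ 191^2 = 36481 ≡ 90 (mod 241)
190^8 = (190^4)^2 ≡ 90^2 = 8100 ≡ 147 (mod 241)
190^16 = (190^8)^2 ≡ 147^2 = 21609 ≡ 160 (mod 241)
190^18 = 190^16 · 190^2 ≡ 160 · 191 ≡ 194 (mod 241).

194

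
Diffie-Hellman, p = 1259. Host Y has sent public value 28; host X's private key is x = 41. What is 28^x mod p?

Shared key K = 28^41 mod 1259.
28^1 ≡ 28 (mod 1259)
28^2 = (28^1)^2 ≡ 28^2 = 784 ≡ 784 (mod 1259)
28^4 = (28^2)^2 ≡ 784^2 = 614656 ≡ 264 (mod 1259)
28^8 = (28^4)^2 ≡ 264^2 = 69696 ≡ 451 (mod 1259)
28^16 = (28^8)^2 ≡ 451^2 = 203401 ≡ 702 (mod 1259)
28^32 = (28^16)^2 ≡ 702^2 = 492804 ≡ 535 (mod 1259)
28^41 = 28^32 · 28^8 · 28^1 ≡ 535 · 451 · 28 ≡ 186 (mod 1259).

186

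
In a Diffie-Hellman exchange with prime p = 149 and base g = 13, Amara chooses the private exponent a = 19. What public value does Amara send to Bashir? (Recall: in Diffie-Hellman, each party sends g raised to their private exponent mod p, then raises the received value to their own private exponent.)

Public value = 13^19 (mod 149).
13^1 ≡ 13 (mod 149)
13^2 = (13^1)^2 ≡ 13^2 = 169 ≡ 20 (mod 149)
13^4 = (13^2)^2 ≡ 20^2 = 400 ≡ 102 (mod 149)
13^8 = (13^4)^2 ≡ 102^2 = 10404 ≡ 123 (mod 149)
13^16 = (13^8)^2 ≡ 123^2 = 15129 ≡ 80 (mod 149)
13^19 = 13^16 · 13^2 · 13^1 ≡ 80 · 20 · 13 ≡ 89 (mod 149).

89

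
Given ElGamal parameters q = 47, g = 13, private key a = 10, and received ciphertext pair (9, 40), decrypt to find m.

Shared mask s = c₁^a mod q = 9^10 mod 47.
9^1 ≡ 9 (mod 47)
9^2 = (9^1)^2 ≡ 9^2 = 81 ≡ 34 (mod 47)
9^4 = (9^2)^2 ≡ 34^2 = 1156 ≡ 28 (mod 47)
9^8 = (9^4)^2 ≡ 28^2 = 784 ≡ 32 (mod 47)
9^10 = 9^8 · 9^2 ≡ 32 · 34 ≡ 7 (mod 47).
So s = 7; s⁻¹ ≡ 27 (mod 47).
m = c₂ · s⁻¹ mod 47 = 40 · 27 mod 47 = 46.

46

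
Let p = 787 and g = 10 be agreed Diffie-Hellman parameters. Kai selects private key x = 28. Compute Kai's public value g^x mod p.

515

Public value = 10^28 mod 787.
10^1 ≡ 10 (mod 787)
10^2 = (10^1)^2 ≡ 10^2 = 100 ≡ 100 (mod 787)
10^4 = (10^2)^2 ≡ 100^2 = 10000 ≡ 556 (mod 787)
10^8 = (10^4)^2 ≡ 556^2 = 309136 ≡ 632 (mod 787)
10^16 = (10^8)^2 ≡ 632^2 = 399424 ≡ 415 (mod 787)
10^28 = 10^16 · 10^8 · 10^4 ≡ 415 · 632 · 556 ≡ 515 (mod 787).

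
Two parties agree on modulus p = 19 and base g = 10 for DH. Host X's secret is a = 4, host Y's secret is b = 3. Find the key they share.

Host X sends A = g^a mod p = 10^4 mod 19.
10^1 ≡ 10 (mod 19)
10^2 = (10^1)^2 ≡ 10^2 = 100 ≡ 5 (mod 19)
10^4 = (10^2)^2 ≡ 5^2 = 25 ≡ 6 (mod 19)
So A = 6. Host Y then computes K = A^b mod p = 6^3 mod 19.
6^1 ≡ 6 (mod 19)
6^2 = (6^1)^2 ≡ 6^2 = 36 ≡ 17 (mod 19)
6^3 = 6^2 · 6^1 ≡ 17 · 6 ≡ 7 (mod 19).

7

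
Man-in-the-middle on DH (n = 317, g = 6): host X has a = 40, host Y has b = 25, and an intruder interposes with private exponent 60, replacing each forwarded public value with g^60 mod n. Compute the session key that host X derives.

Host X receives an intruder's public value M = 6^60 mod 317 instead of the honest one.
6^1 ≡ 6 (mod 317)
6^2 = (6^1)^2 ≡ 6^2 = 36 ≡ 36 (mod 317)
6^4 = (6^2)^2 ≡ 36^2 = 1296 ≡ 28 (mod 317)
6^8 = (6^4)^2 ≡ 28^2 = 784 ≡ 150 (mod 317)
6^16 = (6^8)^2 ≡ 150^2 = 22500 ≡ 310 (mod 317)
6^32 = (6^16)^2 ≡ 310^2 = 96100 ≡ 49 (mod 317)
6^60 = 6^32 · 6^16 · 6^8 · 6^4 ≡ 49 · 310 · 150 · 28 ≡ 165 (mod 317).
So M = 165. Host X computes K = M^40 mod 317.
165^1 ≡ 165 (mod 317)
165^2 = (165^1)^2 ≡ 165^2 = 27225 ≡ 280 (mod 317)
165^4 = (165^2)^2 ≡ 280^2 = 78400 ≡ 101 (mod 317)
165^8 = (165^4)^2 ≡ 101^2 = 10201 ≡ 57 (mod 317)
165^16 = (165^8)^2 ≡ 57^2 = 3249 ≡ 79 (mod 317)
165^32 = (165^16)^2 ≡ 79^2 = 6241 ≡ 218 (mod 317)
165^40 = 165^32 · 165^8 ≡ 218 · 57 ≡ 63 (mod 317).

63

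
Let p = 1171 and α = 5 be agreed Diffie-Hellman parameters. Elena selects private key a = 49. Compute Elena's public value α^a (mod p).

625

Public value = 5^49 (mod 1171).
5^1 ≡ 5 (mod 1171)
5^2 = (5^1)^2 ≡ 5^2 = 25 ≡ 25 (mod 1171)
5^4 = (5^2)^2 ≡ 25^2 = 625 ≡ 625 (mod 1171)
5^8 = (5^4)^2 ≡ 625^2 = 390625 ≡ 682 (mod 1171)
5^16 = (5^8)^2 ≡ 682^2 = 465124 ≡ 237 (mod 1171)
5^32 = (5^16)^2 ≡ 237^2 = 56169 ≡ 1132 (mod 1171)
5^49 = 5^32 · 5^16 · 5^1 ≡ 1132 · 237 · 5 ≡ 625 (mod 1171).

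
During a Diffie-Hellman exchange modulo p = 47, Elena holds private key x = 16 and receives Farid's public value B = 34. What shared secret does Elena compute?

Shared key K = 34^16 mod 47.
34^1 ≡ 34 (mod 47)
34^2 = (34^1)^2 ≡ 34^2 = 1156 ≡ 28 (mod 47)
34^4 = (34^2)^2 ≡ 28^2 = 784 ≡ 32 (mod 47)
34^8 = (34^4)^2 ≡ 32^2 = 1024 ≡ 37 (mod 47)
34^16 = (34^8)^2 ≡ 37^2 = 1369 ≡ 6 (mod 47)

6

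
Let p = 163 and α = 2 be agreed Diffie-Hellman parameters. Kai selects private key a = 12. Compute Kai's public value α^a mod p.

21

Public value = 2^12 mod 163.
2^1 ≡ 2 (mod 163)
2^2 = (2^1)^2 ≡ 2^2 = 4 ≡ 4 (mod 163)
2^4 = (2^2)^2 ≡ 4^2 = 16 ≡ 16 (mod 163)
2^8 = (2^4)^2 ≡ 16^2 = 256 ≡ 93 (mod 163)
2^12 = 2^8 · 2^4 ≡ 93 · 16 ≡ 21 (mod 163).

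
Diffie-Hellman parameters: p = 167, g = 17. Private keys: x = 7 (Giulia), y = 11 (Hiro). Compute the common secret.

41

Giulia sends A = g^x mod p = 17^7 mod 167.
17^1 ≡ 17 (mod 167)
17^2 = (17^1)^2 ≡ 17^2 = 289 ≡ 122 (mod 167)
17^4 = (17^2)^2 ≡ 122^2 = 14884 ≡ 21 (mod 167)
17^7 = 17^4 · 17^2 · 17^1 ≡ 21 · 122 · 17 ≡ 134 (mod 167).
So A = 134. Hiro then computes K = A^y mod p = 134^11 mod 167.
134^1 ≡ 134 (mod 167)
134^2 = (134^1)^2 ≡ 134^2 = 17956 ≡ 87 (mod 167)
134^4 = (134^2)^2 ≡ 87^2 = 7569 ≡ 54 (mod 167)
134^8 = (134^4)^2 ≡ 54^2 = 2916 ≡ 77 (mod 167)
134^11 = 134^8 · 134^2 · 134^1 ≡ 77 · 87 · 134 ≡ 41 (mod 167).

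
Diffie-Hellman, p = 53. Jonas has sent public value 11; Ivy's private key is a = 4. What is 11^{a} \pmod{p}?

13

Shared key K = 11^4 mod 53.
11^1 ≡ 11 (mod 53)
11^2 = (11^1)^2 ≡ 11^2 = 121 ≡ 15 (mod 53)
11^4 = (11^2)^2 ≡ 15^2 = 225 ≡ 13 (mod 53)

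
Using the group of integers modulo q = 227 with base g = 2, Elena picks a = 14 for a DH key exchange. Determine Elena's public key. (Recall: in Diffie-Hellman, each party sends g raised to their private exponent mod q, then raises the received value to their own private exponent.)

Public value = 2^14 (mod 227).
2^1 ≡ 2 (mod 227)
2^2 = (2^1)^2 ≡ 2^2 = 4 ≡ 4 (mod 227)
2^4 = (2^2)^2 ≡ 4^2 = 16 ≡ 16 (mod 227)
2^8 = (2^4)^2 ≡ 16^2 = 256 ≡ 29 (mod 227)
2^14 = 2^8 · 2^4 · 2^2 ≡ 29 · 16 · 4 ≡ 40 (mod 227).

40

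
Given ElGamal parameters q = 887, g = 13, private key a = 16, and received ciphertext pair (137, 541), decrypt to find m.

Shared mask s = c₁^a mod q = 137^16 mod 887.
137^1 ≡ 137 (mod 887)
137^2 = (137^1)^2 ≡ 137^2 = 18769 ≡ 142 (mod 887)
137^4 = (137^2)^2 ≡ 142^2 = 20164 ≡ 650 (mod 887)
137^8 = (137^4)^2 ≡ 650^2 = 422500 ≡ 288 (mod 887)
137^16 = (137^8)^2 ≡ 288^2 = 82944 ≡ 453 (mod 887)
So s = 453; s⁻¹ ≡ 607 (mod 887).
m = c₂ · s⁻¹ mod 887 = 541 · 607 mod 887 = 197.

197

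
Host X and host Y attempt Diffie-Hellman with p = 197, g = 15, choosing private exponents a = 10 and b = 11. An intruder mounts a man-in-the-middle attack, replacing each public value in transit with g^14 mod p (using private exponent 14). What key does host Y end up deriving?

Host Y receives an intruder's public value M = 15^14 mod 197 instead of the honest one.
15^1 ≡ 15 (mod 197)
15^2 = (15^1)^2 ≡ 15^2 = 225 ≡ 28 (mod 197)
15^4 = (15^2)^2 ≡ 28^2 = 784 ≡ 193 (mod 197)
15^8 = (15^4)^2 ≡ 193^2 = 37249 ≡ 16 (mod 197)
15^14 = 15^8 · 15^4 · 15^2 ≡ 16 · 193 · 28 ≡ 178 (mod 197).
So M = 178. Host Y computes K = M^11 mod 197.
178^1 ≡ 178 (mod 197)
178^2 = (178^1)^2 ≡ 178^2 = 31684 ≡ 164 (mod 197)
178^4 = (178^2)^2 ≡ 164^2 = 26896 ≡ 104 (mod 197)
178^8 = (178^4)^2 ≡ 104^2 = 10816 ≡ 178 (mod 197)
178^11 = 178^8 · 178^2 · 178^1 ≡ 178 · 164 · 178 ≡ 104 (mod 197).

104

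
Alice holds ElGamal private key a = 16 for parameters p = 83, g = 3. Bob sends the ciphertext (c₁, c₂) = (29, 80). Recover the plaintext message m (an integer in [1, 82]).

8

Shared mask s = c₁^a mod p = 29^16 mod 83.
29^1 ≡ 29 (mod 83)
29^2 = (29^1)^2 ≡ 29^2 = 841 ≡ 11 (mod 83)
29^4 = (29^2)^2 ≡ 11^2 = 121 ≡ 38 (mod 83)
29^8 = (29^4)^2 ≡ 38^2 = 1444 ≡ 33 (mod 83)
29^16 = (29^8)^2 ≡ 33^2 = 1089 ≡ 10 (mod 83)
So s = 10; s⁻¹ ≡ 25 (mod 83).
m = c₂ · s⁻¹ mod 83 = 80 · 25 mod 83 = 8.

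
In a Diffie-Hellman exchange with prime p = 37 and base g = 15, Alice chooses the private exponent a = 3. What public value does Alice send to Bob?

8

Public value = 15^3 mod 37.
15^1 ≡ 15 (mod 37)
15^2 = (15^1)^2 ≡ 15^2 = 225 ≡ 3 (mod 37)
15^3 = 15^2 · 15^1 ≡ 3 · 15 ≡ 8 (mod 37).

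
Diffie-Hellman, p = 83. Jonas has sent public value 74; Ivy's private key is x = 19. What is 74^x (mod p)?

Shared key K = 74^19 mod 83.
74^1 ≡ 74 (mod 83)
74^2 = (74^1)^2 ≡ 74^2 = 5476 ≡ 81 (mod 83)
74^4 = (74^2)^2 ≡ 81^2 = 6561 ≡ 4 (mod 83)
74^8 = (74^4)^2 ≡ 4^2 = 16 ≡ 16 (mod 83)
74^16 = (74^8)^2 ≡ 16^2 = 256 ≡ 7 (mod 83)
74^19 = 74^16 · 74^2 · 74^1 ≡ 7 · 81 · 74 ≡ 43 (mod 83).

43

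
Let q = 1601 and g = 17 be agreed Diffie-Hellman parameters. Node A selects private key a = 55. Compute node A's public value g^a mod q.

Public value = 17^55 mod 1601.
17^1 ≡ 17 (mod 1601)
17^2 = (17^1)^2 ≡ 17^2 = 289 ≡ 289 (mod 1601)
17^4 = (17^2)^2 ≡ 289^2 = 83521 ≡ 269 (mod 1601)
17^8 = (17^4)^2 ≡ 269^2 = 72361 ≡ 316 (mod 1601)
17^16 = (17^8)^2 ≡ 316^2 = 99856 ≡ 594 (mod 1601)
17^32 = (17^16)^2 ≡ 594^2 = 352836 ≡ 616 (mod 1601)
17^55 = 17^32 · 17^16 · 17^4 · 17^2 · 17^1 ≡ 616 · 594 · 269 · 289 · 17 ≡ 650 (mod 1601).

650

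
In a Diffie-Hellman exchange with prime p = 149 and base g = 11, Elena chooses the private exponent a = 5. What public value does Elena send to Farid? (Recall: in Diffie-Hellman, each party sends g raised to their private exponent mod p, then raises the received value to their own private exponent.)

131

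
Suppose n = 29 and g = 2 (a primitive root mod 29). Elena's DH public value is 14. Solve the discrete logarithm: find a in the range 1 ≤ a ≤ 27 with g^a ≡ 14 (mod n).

Try successive powers of 2 modulo 29:
2^1 ≡ 2
2^2 ≡ 4
2^3 ≡ 8
2^4 ≡ 16
2^5 ≡ 3
2^6 ≡ 6
2^7 ≡ 12
2^8 ≡ 24
2^9 ≡ 19
2^10 ≡ 9
2^11 ≡ 18
2^12 ≡ 7
2^13 ≡ 14
Found: a = 13.

13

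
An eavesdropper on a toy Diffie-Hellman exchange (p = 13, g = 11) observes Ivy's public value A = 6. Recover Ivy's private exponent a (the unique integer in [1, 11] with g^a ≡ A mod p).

11

Try successive powers of 11 modulo 13:
11^1 ≡ 11
11^2 ≡ 4
11^3 ≡ 5
11^4 ≡ 3
11^5 ≡ 7
11^6 ≡ 12
11^7 ≡ 2
11^8 ≡ 9
11^9 ≡ 8
11^10 ≡ 10
11^11 ≡ 6
Found: a = 11.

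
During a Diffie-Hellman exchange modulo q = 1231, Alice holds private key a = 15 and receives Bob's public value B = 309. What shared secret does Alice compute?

860

Shared key K = 309^15 mod 1231.
309^1 ≡ 309 (mod 1231)
309^2 = (309^1)^2 ≡ 309^2 = 95481 ≡ 694 (mod 1231)
309^4 = (309^2)^2 ≡ 694^2 = 481636 ≡ 315 (mod 1231)
309^8 = (309^4)^2 ≡ 315^2 = 99225 ≡ 745 (mod 1231)
309^15 = 309^8 · 309^4 · 309^2 · 309^1 ≡ 745 · 315 · 694 · 309 ≡ 860 (mod 1231).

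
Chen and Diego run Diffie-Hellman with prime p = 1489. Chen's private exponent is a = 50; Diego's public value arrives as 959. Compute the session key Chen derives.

Shared key K = 959^50 mod 1489.
959^1 ≡ 959 (mod 1489)
959^2 = (959^1)^2 ≡ 959^2 = 919681 ≡ 968 (mod 1489)
959^4 = (959^2)^2 ≡ 968^2 = 937024 ≡ 443 (mod 1489)
959^8 = (959^4)^2 ≡ 443^2 = 196249 ≡ 1190 (mod 1489)
959^16 = (959^8)^2 ≡ 1190^2 = 1416100 ≡ 61 (mod 1489)
959^32 = (959^16)^2 ≡ 61^2 = 3721 ≡ 743 (mod 1489)
959^50 = 959^32 · 959^16 · 959^2 ≡ 743 · 61 · 968 ≡ 768 (mod 1489).

768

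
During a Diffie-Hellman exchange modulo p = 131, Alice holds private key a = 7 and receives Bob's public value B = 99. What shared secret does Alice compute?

Shared key K = 99^7 mod 131.
99^1 ≡ 99 (mod 131)
99^2 = (99^1)^2 ≡ 99^2 = 9801 ≡ 107 (mod 131)
99^4 = (99^2)^2 ≡ 107^2 = 11449 ≡ 52 (mod 131)
99^7 = 99^4 · 99^2 · 99^1 ≡ 52 · 107 · 99 ≡ 112 (mod 131).

112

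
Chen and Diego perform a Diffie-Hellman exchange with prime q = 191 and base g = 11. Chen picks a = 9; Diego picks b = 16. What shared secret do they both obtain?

160

Diego sends B = g^b mod q = 11^16 mod 191.
11^1 ≡ 11 (mod 191)
11^2 = (11^1)^2 ≡ 11^2 = 121 ≡ 121 (mod 191)
11^4 = (11^2)^2 ≡ 121^2 = 14641 ≡ 125 (mod 191)
11^8 = (11^4)^2 ≡ 125^2 = 15625 ≡ 154 (mod 191)
11^16 = (11^8)^2 ≡ 154^2 = 23716 ≡ 32 (mod 191)
So B = 32. Chen then computes K = B^a mod q = 32^9 mod 191.
32^1 ≡ 32 (mod 191)
32^2 = (32^1)^2 ≡ 32^2 = 1024 ≡ 69 (mod 191)
32^4 = (32^2)^2 ≡ 69^2 = 4761 ≡ 177 (mod 191)
32^8 = (32^4)^2 ≡ 177^2 = 31329 ≡ 5 (mod 191)
32^9 = 32^8 · 32^1 ≡ 5 · 32 ≡ 160 (mod 191).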